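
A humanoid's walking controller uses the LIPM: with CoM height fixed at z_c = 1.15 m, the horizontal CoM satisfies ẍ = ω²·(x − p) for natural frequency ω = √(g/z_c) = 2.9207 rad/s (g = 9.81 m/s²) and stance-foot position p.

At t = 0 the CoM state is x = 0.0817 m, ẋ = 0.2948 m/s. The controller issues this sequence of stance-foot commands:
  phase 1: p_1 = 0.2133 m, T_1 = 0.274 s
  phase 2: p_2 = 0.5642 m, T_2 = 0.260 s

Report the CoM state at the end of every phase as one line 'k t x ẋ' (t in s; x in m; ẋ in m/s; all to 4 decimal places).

phase 1: p=0.2133, T=0.274, ωT=0.800272, cosh=1.337676, sinh=0.888470; start (x,ẋ)=(0.081700, 0.294800) → end (x,ẋ)=(0.126939, 0.052851)
phase 2: p=0.5642, T=0.260, ωT=0.759382, cosh=1.302455, sinh=0.834500; start (x,ẋ)=(0.126939, 0.052851) → end (x,ẋ)=(0.009788, -0.996910)

1 0.2740 0.1269 0.0529
2 0.5340 0.0098 -0.9969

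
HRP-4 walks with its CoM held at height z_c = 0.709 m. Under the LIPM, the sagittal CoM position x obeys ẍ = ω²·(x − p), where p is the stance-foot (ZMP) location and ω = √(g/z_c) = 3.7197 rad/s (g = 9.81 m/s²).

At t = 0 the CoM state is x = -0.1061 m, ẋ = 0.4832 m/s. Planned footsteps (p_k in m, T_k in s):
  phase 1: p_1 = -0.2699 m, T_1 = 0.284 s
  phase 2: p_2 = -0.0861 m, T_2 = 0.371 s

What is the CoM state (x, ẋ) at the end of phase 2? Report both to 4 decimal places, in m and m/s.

phase 1: p=-0.2699, T=0.284, ωT=1.056395, cosh=1.611845, sinh=1.264138; start (x,ẋ)=(-0.106100, 0.483200) → end (x,ẋ)=(0.158336, 1.549067)
phase 2: p=-0.0861, T=0.371, ωT=1.380009, cosh=2.113256, sinh=1.861680; start (x,ẋ)=(0.158336, 1.549067) → end (x,ẋ)=(1.205750, 4.966264)

x = 1.2058, ẋ = 4.9663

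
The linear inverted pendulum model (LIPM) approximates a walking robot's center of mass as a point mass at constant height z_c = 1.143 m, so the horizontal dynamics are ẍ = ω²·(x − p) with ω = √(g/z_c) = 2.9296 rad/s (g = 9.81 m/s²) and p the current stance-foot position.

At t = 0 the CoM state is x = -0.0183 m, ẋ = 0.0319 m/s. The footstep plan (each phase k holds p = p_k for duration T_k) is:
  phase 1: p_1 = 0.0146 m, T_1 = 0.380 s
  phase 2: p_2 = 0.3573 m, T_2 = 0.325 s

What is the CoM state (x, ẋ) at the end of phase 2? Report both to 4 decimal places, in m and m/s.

x = -0.2424, ẋ = -1.3532

phase 1: p=0.0146, T=0.380, ωT=1.113248, cosh=1.686360, sinh=1.357870; start (x,ẋ)=(-0.018300, 0.031900) → end (x,ẋ)=(-0.026096, -0.077082)
phase 2: p=0.3573, T=0.325, ωT=0.952120, cosh=1.488560, sinh=1.102638; start (x,ẋ)=(-0.026096, -0.077082) → end (x,ẋ)=(-0.242419, -1.353219)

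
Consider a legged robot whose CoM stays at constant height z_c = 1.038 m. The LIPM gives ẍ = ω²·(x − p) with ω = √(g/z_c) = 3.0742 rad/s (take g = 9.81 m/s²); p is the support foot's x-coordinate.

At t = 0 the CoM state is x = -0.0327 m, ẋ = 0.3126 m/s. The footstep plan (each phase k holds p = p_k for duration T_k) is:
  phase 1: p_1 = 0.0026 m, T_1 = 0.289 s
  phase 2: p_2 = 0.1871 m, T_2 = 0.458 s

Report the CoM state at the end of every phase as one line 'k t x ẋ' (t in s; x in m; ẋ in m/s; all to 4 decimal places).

1 0.2890 0.0551 0.3347
2 0.7470 0.1104 -0.0545

phase 1: p=0.0026, T=0.289, ωT=0.888444, cosh=1.421319, sinh=1.010024; start (x,ẋ)=(-0.032700, 0.312600) → end (x,ẋ)=(0.055132, 0.334697)
phase 2: p=0.1871, T=0.458, ωT=1.407984, cosh=2.166170, sinh=1.921534; start (x,ẋ)=(0.055132, 0.334697) → end (x,ẋ)=(0.110437, -0.054549)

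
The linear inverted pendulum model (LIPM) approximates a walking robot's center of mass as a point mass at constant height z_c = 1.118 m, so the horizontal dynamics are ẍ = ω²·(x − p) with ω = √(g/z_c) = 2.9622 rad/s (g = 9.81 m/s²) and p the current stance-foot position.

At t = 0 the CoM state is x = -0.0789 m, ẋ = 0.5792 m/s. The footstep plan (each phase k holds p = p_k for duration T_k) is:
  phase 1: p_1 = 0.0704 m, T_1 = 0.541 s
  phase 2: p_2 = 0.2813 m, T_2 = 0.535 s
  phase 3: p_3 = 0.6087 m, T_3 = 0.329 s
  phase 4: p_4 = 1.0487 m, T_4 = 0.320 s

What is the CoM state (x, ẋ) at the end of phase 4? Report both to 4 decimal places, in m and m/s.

phase 1: p=0.0704, T=0.541, ωT=1.602550, cosh=2.583531, sinh=2.382149; start (x,ẋ)=(-0.078900, 0.579200) → end (x,ẋ)=(0.150461, 0.442861)
phase 2: p=0.2813, T=0.535, ωT=1.584777, cosh=2.541598, sinh=2.336605; start (x,ẋ)=(0.150461, 0.442861) → end (x,ẋ)=(0.298092, 0.219974)
phase 3: p=0.6087, T=0.329, ωT=0.974564, cosh=1.513684, sinh=1.136327; start (x,ẋ)=(0.298092, 0.219974) → end (x,ẋ)=(0.222921, -0.712545)
phase 4: p=1.0487, T=0.320, ωT=0.947904, cosh=1.483924, sinh=1.096372; start (x,ẋ)=(0.222921, -0.712545) → end (x,ẋ)=(-0.440420, -3.739220)

x = -0.4404, ẋ = -3.7392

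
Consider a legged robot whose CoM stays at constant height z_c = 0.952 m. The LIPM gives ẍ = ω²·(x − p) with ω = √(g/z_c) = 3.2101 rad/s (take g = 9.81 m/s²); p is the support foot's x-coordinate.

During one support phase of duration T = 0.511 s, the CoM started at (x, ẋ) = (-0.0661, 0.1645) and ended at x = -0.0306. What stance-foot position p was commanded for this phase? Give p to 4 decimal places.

ωT = 3.2101·0.511 = 1.640361; cosh(ωT) = 2.675471, sinh(ωT) = 2.481561
x(T) = p + (x₀−p)·cosh(ωT) + (ẋ₀/ω)·sinh(ωT) ⇒ p·(1 − cosh) = x(T) − x₀·cosh − (ẋ₀/ω)·sinh
numerator   = -0.0306 − (-0.0661)·2.675471 − (0.1645/3.2101)·2.481561 = 0.019082
denominator = 1 − 2.675471 = -1.675471
p = 0.019082 / -1.675471 = -0.0114

p = -0.0114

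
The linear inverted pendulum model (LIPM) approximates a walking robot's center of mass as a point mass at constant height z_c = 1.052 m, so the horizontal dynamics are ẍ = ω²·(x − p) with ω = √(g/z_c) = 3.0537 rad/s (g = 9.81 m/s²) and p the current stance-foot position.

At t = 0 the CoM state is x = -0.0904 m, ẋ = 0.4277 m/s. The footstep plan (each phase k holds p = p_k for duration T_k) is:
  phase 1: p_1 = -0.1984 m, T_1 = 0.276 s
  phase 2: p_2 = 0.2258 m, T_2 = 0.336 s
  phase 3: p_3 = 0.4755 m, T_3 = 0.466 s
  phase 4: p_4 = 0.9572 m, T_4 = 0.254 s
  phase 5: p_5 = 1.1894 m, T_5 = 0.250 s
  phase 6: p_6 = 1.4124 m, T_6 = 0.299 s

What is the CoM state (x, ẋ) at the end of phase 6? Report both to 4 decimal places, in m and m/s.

phase 1: p=-0.1984, T=0.276, ωT=0.842821, cosh=1.376703, sinh=0.946208; start (x,ẋ)=(-0.090400, 0.427700) → end (x,ẋ)=(0.082809, 0.900875)
phase 2: p=0.2258, T=0.336, ωT=1.026043, cosh=1.574213, sinh=1.215791; start (x,ẋ)=(0.082809, 0.900875) → end (x,ẋ)=(0.359374, 0.887294)
phase 3: p=0.4755, T=0.466, ωT=1.423024, cosh=2.195317, sinh=1.954333; start (x,ẋ)=(0.359374, 0.887294) → end (x,ẋ)=(0.788425, 1.254858)
phase 4: p=0.9572, T=0.254, ωT=0.775640, cosh=1.316195, sinh=0.855786; start (x,ẋ)=(0.788425, 1.254858) → end (x,ẋ)=(1.086727, 1.210576)
phase 5: p=1.1894, T=0.250, ωT=0.763425, cosh=1.305840, sinh=0.839772; start (x,ẋ)=(1.086727, 1.210576) → end (x,ẋ)=(1.388236, 1.317523)
phase 6: p=1.4124, T=0.299, ωT=0.913056, cosh=1.446611, sinh=1.045316; start (x,ẋ)=(1.388236, 1.317523) → end (x,ẋ)=(1.828447, 1.828812)

x = 1.8284, ẋ = 1.8288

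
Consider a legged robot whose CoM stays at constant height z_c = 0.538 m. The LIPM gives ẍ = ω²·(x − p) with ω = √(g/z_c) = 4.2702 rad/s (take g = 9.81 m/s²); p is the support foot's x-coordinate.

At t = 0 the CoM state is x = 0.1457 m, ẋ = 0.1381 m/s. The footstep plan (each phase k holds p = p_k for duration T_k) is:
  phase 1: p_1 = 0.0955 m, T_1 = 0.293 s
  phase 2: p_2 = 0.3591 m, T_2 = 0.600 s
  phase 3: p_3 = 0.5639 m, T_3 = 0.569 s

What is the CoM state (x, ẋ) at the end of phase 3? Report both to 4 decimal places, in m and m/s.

phase 1: p=0.0955, T=0.293, ωT=1.251169, cosh=1.890297, sinh=1.604127; start (x,ẋ)=(0.145700, 0.138100) → end (x,ẋ)=(0.242271, 0.604917)
phase 2: p=0.3591, T=0.600, ωT=2.562120, cosh=6.520206, sinh=6.443065; start (x,ẋ)=(0.242271, 0.604917) → end (x,ẋ)=(0.510077, 0.729849)
phase 3: p=0.5639, T=0.569, ωT=2.429744, cosh=5.722016, sinh=5.633956; start (x,ẋ)=(0.510077, 0.729849) → end (x,ẋ)=(1.218859, 2.881317)

x = 1.2189, ẋ = 2.8813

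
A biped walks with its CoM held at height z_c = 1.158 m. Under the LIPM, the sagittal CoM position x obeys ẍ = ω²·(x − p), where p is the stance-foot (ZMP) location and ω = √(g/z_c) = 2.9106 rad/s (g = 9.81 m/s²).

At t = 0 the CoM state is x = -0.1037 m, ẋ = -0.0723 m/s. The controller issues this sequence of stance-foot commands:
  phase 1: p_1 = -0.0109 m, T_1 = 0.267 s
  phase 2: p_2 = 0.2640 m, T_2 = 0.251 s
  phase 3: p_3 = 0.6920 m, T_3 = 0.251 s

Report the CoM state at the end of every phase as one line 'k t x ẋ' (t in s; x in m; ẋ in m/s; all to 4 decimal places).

phase 1: p=-0.0109, T=0.267, ωT=0.777130, cosh=1.317472, sinh=0.857749; start (x,ẋ)=(-0.103700, -0.072300) → end (x,ẋ)=(-0.154468, -0.326934)
phase 2: p=0.2640, T=0.251, ωT=0.730561, cosh=1.278942, sinh=0.797303; start (x,ẋ)=(-0.154468, -0.326934) → end (x,ẋ)=(-0.360754, -1.389239)
phase 3: p=0.6920, T=0.251, ωT=0.730561, cosh=1.278942, sinh=0.797303; start (x,ẋ)=(-0.360754, -1.389239) → end (x,ẋ)=(-1.034966, -4.219806)

1 0.2670 -0.1545 -0.3269
2 0.5180 -0.3608 -1.3892
3 0.7690 -1.0350 -4.2198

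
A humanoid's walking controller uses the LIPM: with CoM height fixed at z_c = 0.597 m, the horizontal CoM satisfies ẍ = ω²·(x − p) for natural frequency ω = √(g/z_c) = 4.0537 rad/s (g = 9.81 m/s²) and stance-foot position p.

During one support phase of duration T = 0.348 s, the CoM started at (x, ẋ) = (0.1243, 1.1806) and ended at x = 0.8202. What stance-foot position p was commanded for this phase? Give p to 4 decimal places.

ωT = 4.0537·0.348 = 1.410688; cosh(ωT) = 2.171374, sinh(ωT) = 1.927399
x(T) = p + (x₀−p)·cosh(ωT) + (ẋ₀/ω)·sinh(ωT) ⇒ p·(1 − cosh) = x(T) − x₀·cosh − (ẋ₀/ω)·sinh
numerator   = 0.8202 − (0.1243)·2.171374 − (1.1806/4.0537)·1.927399 = -0.011038
denominator = 1 − 2.171374 = -1.171374
p = -0.011038 / -1.171374 = 0.0094

p = 0.0094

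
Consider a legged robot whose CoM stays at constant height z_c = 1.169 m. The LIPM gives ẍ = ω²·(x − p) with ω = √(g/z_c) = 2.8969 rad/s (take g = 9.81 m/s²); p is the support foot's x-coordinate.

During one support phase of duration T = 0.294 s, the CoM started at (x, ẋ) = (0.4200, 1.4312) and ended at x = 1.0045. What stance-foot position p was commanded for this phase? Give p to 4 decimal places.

ωT = 2.8969·0.294 = 0.851689; cosh(ωT) = 1.385147, sinh(ωT) = 0.958454
x(T) = p + (x₀−p)·cosh(ωT) + (ẋ₀/ω)·sinh(ωT) ⇒ p·(1 − cosh) = x(T) − x₀·cosh − (ẋ₀/ω)·sinh
numerator   = 1.0045 − (0.4200)·1.385147 − (1.4312/2.8969)·0.958454 = -0.050781
denominator = 1 − 1.385147 = -0.385147
p = -0.050781 / -0.385147 = 0.1318

p = 0.1318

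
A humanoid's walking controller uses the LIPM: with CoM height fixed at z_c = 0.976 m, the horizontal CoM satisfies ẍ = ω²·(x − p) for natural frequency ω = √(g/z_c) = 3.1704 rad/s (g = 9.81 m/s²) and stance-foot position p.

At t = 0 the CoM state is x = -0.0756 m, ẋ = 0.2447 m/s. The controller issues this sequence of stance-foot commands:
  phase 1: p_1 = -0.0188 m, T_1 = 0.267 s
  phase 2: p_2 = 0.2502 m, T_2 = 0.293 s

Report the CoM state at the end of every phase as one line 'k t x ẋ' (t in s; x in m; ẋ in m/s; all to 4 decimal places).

1 0.2670 -0.0238 0.1664
2 0.5600 -0.0946 -0.6845

phase 1: p=-0.0188, T=0.267, ωT=0.846497, cosh=1.380190, sinh=0.951275; start (x,ẋ)=(-0.075600, 0.244700) → end (x,ẋ)=(-0.023773, 0.166428)
phase 2: p=0.2502, T=0.293, ωT=0.928927, cosh=1.463384, sinh=1.068407; start (x,ẋ)=(-0.023773, 0.166428) → end (x,ẋ)=(-0.094642, -0.684474)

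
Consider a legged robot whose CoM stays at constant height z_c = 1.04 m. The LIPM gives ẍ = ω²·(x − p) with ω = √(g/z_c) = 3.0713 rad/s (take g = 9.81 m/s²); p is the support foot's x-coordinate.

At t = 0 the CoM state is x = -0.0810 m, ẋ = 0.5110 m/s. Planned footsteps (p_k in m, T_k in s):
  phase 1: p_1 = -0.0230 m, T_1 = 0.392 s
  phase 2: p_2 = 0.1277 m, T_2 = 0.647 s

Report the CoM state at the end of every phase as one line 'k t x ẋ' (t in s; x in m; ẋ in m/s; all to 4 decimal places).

phase 1: p=-0.0230, T=0.392, ωT=1.203950, cosh=1.816631, sinh=1.516625; start (x,ẋ)=(-0.081000, 0.511000) → end (x,ẋ)=(0.123970, 0.658134)
phase 2: p=0.1277, T=0.647, ωT=1.987131, cosh=3.715832, sinh=3.578744; start (x,ẋ)=(0.123970, 0.658134) → end (x,ẋ)=(0.880712, 2.404517)

1 0.3920 0.1240 0.6581
2 1.0390 0.8807 2.4045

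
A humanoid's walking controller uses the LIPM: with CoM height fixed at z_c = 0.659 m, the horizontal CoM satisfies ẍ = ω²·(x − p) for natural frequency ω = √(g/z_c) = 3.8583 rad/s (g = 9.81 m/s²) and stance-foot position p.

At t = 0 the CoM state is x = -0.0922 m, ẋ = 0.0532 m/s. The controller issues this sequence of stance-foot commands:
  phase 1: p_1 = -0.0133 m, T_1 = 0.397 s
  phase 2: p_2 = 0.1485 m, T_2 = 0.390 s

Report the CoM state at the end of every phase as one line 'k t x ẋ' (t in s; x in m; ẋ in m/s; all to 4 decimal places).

phase 1: p=-0.0133, T=0.397, ωT=1.531745, cosh=2.421201, sinh=2.205042; start (x,ẋ)=(-0.092200, 0.053200) → end (x,ẋ)=(-0.173929, -0.542451)
phase 2: p=0.1485, T=0.390, ωT=1.504737, cosh=2.362522, sinh=2.140447; start (x,ẋ)=(-0.173929, -0.542451) → end (x,ẋ)=(-0.914177, -3.944324)

1 0.3970 -0.1739 -0.5425
2 0.7870 -0.9142 -3.9443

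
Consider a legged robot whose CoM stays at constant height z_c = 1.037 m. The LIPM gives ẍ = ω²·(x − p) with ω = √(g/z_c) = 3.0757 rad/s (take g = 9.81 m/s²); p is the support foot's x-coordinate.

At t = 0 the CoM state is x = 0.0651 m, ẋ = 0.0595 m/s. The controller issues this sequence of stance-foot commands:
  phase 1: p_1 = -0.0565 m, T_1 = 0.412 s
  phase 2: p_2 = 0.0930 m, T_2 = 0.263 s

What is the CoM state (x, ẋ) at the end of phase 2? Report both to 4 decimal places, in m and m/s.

x = 0.4602, ẋ = 1.2946

phase 1: p=-0.0565, T=0.412, ωT=1.267188, cosh=1.916239, sinh=1.634616; start (x,ẋ)=(0.065100, 0.059500) → end (x,ẋ)=(0.208137, 0.725371)
phase 2: p=0.0930, T=0.263, ωT=0.808909, cosh=1.345400, sinh=0.900057; start (x,ẋ)=(0.208137, 0.725371) → end (x,ẋ)=(0.460174, 1.294648)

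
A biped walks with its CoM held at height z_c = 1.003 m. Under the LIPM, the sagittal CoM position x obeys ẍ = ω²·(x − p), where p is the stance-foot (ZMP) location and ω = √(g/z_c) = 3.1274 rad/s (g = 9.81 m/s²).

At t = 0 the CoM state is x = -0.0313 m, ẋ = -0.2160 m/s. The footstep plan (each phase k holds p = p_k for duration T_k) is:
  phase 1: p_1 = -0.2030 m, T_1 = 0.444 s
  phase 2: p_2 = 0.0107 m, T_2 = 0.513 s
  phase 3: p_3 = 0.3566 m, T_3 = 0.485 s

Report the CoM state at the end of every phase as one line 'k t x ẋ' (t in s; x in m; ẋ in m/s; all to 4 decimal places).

phase 1: p=-0.2030, T=0.444, ωT=1.388566, cosh=2.129264, sinh=1.879831; start (x,ẋ)=(-0.031300, -0.216000) → end (x,ẋ)=(0.032760, 0.549501)
phase 2: p=0.0107, T=0.513, ωT=1.604356, cosh=2.587837, sinh=2.386818; start (x,ẋ)=(0.032760, 0.549501) → end (x,ẋ)=(0.487165, 1.586689)
phase 3: p=0.3566, T=0.485, ωT=1.516789, cosh=2.388491, sinh=2.169076; start (x,ẋ)=(0.487165, 1.586689) → end (x,ẋ)=(1.768936, 4.675491)

1 0.4440 0.0328 0.5495
2 0.9570 0.4872 1.5867
3 1.4420 1.7689 4.6755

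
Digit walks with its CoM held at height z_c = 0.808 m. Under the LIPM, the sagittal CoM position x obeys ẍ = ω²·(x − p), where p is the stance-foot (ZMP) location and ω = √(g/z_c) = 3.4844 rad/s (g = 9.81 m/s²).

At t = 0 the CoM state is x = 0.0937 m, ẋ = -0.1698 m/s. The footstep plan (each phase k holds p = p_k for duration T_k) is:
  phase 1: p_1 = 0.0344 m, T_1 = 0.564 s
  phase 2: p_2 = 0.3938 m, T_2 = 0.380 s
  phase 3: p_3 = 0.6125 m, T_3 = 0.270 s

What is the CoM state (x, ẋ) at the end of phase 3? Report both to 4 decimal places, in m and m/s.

x = -1.0955, ẋ = -5.5295

phase 1: p=0.0344, T=0.564, ωT=1.965202, cosh=3.638239, sinh=3.498112; start (x,ẋ)=(0.093700, -0.169800) → end (x,ẋ)=(0.079679, 0.105024)
phase 2: p=0.3938, T=0.380, ωT=1.324072, cosh=2.012373, sinh=1.746323; start (x,ẋ)=(0.079679, 0.105024) → end (x,ẋ)=(-0.185691, -1.700041)
phase 3: p=0.6125, T=0.270, ωT=0.940788, cosh=1.476160, sinh=1.085840; start (x,ẋ)=(-0.185691, -1.700041) → end (x,ẋ)=(-1.095540, -5.529489)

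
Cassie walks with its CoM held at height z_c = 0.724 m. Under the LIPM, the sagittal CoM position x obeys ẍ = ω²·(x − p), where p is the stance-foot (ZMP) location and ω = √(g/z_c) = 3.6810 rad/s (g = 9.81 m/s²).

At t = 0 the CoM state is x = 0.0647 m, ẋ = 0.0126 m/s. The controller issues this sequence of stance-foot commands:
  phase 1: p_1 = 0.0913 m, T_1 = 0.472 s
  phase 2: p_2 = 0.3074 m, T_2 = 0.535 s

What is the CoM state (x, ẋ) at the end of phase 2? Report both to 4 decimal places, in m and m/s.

phase 1: p=0.0913, T=0.472, ωT=1.737432, cosh=2.929352, sinh=2.753380; start (x,ẋ)=(0.064700, 0.012600) → end (x,ẋ)=(0.022804, -0.232686)
phase 2: p=0.3074, T=0.535, ωT=1.969335, cosh=3.652730, sinh=3.513180; start (x,ẋ)=(0.022804, -0.232686) → end (x,ẋ)=(-0.954230, -4.530340)

x = -0.9542, ẋ = -4.5303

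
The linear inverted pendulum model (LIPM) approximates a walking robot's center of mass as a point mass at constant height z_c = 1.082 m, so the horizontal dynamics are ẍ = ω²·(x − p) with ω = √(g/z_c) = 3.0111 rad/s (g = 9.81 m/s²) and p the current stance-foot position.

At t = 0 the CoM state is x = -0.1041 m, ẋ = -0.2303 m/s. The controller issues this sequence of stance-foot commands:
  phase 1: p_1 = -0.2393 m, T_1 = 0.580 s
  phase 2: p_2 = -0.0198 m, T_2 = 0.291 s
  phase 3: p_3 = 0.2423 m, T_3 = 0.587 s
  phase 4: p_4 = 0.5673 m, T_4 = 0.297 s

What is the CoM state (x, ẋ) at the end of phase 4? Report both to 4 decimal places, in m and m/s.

x = 0.2303, ẋ = -0.5435

phase 1: p=-0.2393, T=0.580, ωT=1.746438, cosh=2.954268, sinh=2.779874; start (x,ẋ)=(-0.104100, -0.230300) → end (x,ẋ)=(-0.052498, 0.451321)
phase 2: p=-0.0198, T=0.291, ωT=0.876230, cosh=1.409089, sinh=0.992739; start (x,ẋ)=(-0.052498, 0.451321) → end (x,ẋ)=(0.082923, 0.538209)
phase 3: p=0.2423, T=0.587, ωT=1.767516, cosh=3.013522, sinh=2.842765; start (x,ẋ)=(0.082923, 0.538209) → end (x,ẋ)=(0.270135, 0.257661)
phase 4: p=0.5673, T=0.297, ωT=0.894297, cosh=1.427255, sinh=1.018360; start (x,ẋ)=(0.270135, 0.257661) → end (x,ẋ)=(0.230311, -0.543475)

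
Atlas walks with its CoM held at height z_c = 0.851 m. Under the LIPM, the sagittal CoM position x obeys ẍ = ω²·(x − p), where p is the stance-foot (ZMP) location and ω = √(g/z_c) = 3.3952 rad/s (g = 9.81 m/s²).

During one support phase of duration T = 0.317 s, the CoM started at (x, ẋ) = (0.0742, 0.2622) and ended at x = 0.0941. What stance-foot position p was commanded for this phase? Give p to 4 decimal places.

p = 0.2001

ωT = 3.3952·0.317 = 1.076278; cosh(ωT) = 1.637301, sinh(ωT) = 1.296440
x(T) = p + (x₀−p)·cosh(ωT) + (ẋ₀/ω)·sinh(ωT) ⇒ p·(1 − cosh) = x(T) − x₀·cosh − (ẋ₀/ω)·sinh
numerator   = 0.0941 − (0.0742)·1.637301 − (0.2622/3.3952)·1.296440 = -0.127507
denominator = 1 − 1.637301 = -0.637301
p = -0.127507 / -0.637301 = 0.2001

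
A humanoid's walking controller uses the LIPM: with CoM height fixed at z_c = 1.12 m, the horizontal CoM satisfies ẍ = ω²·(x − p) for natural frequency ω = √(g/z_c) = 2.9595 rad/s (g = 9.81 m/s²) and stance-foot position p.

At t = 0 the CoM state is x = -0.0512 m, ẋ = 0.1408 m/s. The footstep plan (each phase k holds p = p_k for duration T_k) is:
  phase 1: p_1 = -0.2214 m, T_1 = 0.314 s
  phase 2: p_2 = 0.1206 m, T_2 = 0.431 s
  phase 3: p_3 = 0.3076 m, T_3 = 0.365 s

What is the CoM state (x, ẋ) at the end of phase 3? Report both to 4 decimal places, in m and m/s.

x = 1.0916, ẋ = 2.5904

phase 1: p=-0.2214, T=0.314, ωT=0.929283, cosh=1.463765, sinh=1.068928; start (x,ẋ)=(-0.051200, 0.140800) → end (x,ẋ)=(0.078588, 0.744524)
phase 2: p=0.1206, T=0.431, ωT=1.275544, cosh=1.929965, sinh=1.650686; start (x,ẋ)=(0.078588, 0.744524) → end (x,ẋ)=(0.454782, 1.231667)
phase 3: p=0.3076, T=0.365, ωT=1.080217, cosh=1.642421, sinh=1.302899; start (x,ẋ)=(0.454782, 1.231667) → end (x,ẋ)=(1.091568, 2.590440)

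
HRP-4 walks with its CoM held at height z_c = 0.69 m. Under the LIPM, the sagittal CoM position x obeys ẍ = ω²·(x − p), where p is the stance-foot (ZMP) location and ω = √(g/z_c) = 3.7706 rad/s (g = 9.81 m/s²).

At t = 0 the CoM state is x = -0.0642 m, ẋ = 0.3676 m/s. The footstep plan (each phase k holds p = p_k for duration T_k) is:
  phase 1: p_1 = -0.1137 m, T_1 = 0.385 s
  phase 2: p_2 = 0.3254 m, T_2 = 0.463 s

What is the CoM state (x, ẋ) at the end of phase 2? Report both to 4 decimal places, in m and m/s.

phase 1: p=-0.1137, T=0.385, ωT=1.451681, cosh=2.252232, sinh=2.018055; start (x,ẋ)=(-0.064200, 0.367600) → end (x,ẋ)=(0.194528, 1.204580)
phase 2: p=0.3254, T=0.463, ωT=1.745788, cosh=2.952461, sinh=2.777953; start (x,ẋ)=(0.194528, 1.204580) → end (x,ẋ)=(0.826468, 2.185648)

x = 0.8265, ẋ = 2.1856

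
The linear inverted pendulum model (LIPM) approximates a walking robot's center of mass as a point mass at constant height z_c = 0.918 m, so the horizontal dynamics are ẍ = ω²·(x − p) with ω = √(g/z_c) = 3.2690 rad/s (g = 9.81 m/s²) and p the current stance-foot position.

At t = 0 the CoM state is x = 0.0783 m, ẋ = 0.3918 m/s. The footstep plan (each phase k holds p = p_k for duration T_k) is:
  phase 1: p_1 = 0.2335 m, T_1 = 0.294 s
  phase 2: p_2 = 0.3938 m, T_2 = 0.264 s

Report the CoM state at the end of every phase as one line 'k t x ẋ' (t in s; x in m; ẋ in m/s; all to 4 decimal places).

1 0.2940 0.1347 0.0209
2 0.5580 0.0383 -0.7960

phase 1: p=0.2335, T=0.294, ωT=0.961086, cosh=1.498506, sinh=1.116029; start (x,ẋ)=(0.078300, 0.391800) → end (x,ẋ)=(0.134691, 0.020899)
phase 2: p=0.3938, T=0.264, ωT=0.863016, cosh=1.396093, sinh=0.974205; start (x,ẋ)=(0.134691, 0.020899) → end (x,ẋ)=(0.038288, -0.796001)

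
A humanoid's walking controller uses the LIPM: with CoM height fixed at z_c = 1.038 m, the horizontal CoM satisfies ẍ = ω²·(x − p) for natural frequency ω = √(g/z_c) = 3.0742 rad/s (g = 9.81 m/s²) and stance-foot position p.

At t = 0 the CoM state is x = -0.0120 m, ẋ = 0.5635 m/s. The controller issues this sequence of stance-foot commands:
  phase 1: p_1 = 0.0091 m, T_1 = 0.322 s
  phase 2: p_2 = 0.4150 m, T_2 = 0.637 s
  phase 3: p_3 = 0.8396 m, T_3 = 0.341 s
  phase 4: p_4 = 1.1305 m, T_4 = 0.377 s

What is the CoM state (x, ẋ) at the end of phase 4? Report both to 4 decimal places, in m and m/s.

x = -0.3509, ẋ = -4.1071

phase 1: p=0.0091, T=0.322, ωT=0.989892, cosh=1.531281, sinh=1.159664; start (x,ẋ)=(-0.012000, 0.563500) → end (x,ẋ)=(0.189356, 0.787654)
phase 2: p=0.4150, T=0.637, ωT=1.958265, cosh=3.614063, sinh=3.472960; start (x,ẋ)=(0.189356, 0.787654) → end (x,ẋ)=(0.489331, 0.437529)
phase 3: p=0.8396, T=0.341, ωT=1.048302, cosh=1.601668, sinh=1.251136; start (x,ẋ)=(0.489331, 0.437529) → end (x,ẋ)=(0.456651, -0.646443)
phase 4: p=1.1305, T=0.377, ωT=1.158973, cosh=1.750234, sinh=1.436426; start (x,ẋ)=(0.456651, -0.646443) → end (x,ẋ)=(-0.350946, -4.107051)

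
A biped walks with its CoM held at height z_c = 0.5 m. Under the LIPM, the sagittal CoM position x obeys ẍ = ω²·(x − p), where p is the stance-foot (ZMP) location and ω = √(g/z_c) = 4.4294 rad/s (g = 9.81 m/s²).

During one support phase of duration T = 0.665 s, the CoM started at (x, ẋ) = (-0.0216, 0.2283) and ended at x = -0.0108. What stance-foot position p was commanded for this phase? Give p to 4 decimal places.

p = 0.0344

ωT = 4.4294·0.665 = 2.945551; cosh(ωT) = 9.536857, sinh(ωT) = 9.484284
x(T) = p + (x₀−p)·cosh(ωT) + (ẋ₀/ω)·sinh(ωT) ⇒ p·(1 − cosh) = x(T) − x₀·cosh − (ẋ₀/ω)·sinh
numerator   = -0.0108 − (-0.0216)·9.536857 − (0.2283/4.4294)·9.484284 = -0.293643
denominator = 1 − 9.536857 = -8.536857
p = -0.293643 / -8.536857 = 0.0344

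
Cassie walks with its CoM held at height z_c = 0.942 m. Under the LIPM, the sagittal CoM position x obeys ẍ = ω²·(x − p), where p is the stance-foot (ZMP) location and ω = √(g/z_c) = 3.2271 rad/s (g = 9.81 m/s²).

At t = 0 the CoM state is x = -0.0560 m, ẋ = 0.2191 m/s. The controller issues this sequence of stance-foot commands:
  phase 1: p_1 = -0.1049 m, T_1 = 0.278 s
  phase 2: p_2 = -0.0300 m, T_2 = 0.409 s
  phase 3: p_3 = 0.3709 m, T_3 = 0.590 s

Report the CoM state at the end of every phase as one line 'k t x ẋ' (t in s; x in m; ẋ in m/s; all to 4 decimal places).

1 0.2780 0.0344 0.4747
2 0.6870 0.3549 1.3132
3 1.2770 1.6514 4.3356

phase 1: p=-0.1049, T=0.278, ωT=0.897134, cosh=1.430150, sinh=1.022413; start (x,ẋ)=(-0.056000, 0.219100) → end (x,ẋ)=(0.034450, 0.474688)
phase 2: p=-0.0300, T=0.409, ωT=1.319884, cosh=2.005077, sinh=1.737910; start (x,ẋ)=(0.034450, 0.474688) → end (x,ẋ)=(0.354864, 1.313247)
phase 3: p=0.3709, T=0.590, ωT=1.903989, cosh=3.430795, sinh=3.281822; start (x,ẋ)=(0.354864, 1.313247) → end (x,ẋ)=(1.651398, 4.335644)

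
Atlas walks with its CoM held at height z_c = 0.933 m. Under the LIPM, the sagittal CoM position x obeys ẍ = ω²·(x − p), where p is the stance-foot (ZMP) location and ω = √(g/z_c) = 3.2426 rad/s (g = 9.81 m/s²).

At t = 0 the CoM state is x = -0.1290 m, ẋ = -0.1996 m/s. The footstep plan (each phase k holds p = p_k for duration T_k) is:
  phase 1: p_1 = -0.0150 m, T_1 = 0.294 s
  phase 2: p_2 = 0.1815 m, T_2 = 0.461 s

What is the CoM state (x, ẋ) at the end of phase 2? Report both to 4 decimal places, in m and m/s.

phase 1: p=-0.0150, T=0.294, ωT=0.953324, cosh=1.489889, sinh=1.104431; start (x,ẋ)=(-0.129000, -0.199600) → end (x,ẋ)=(-0.252831, -0.705642)
phase 2: p=0.1815, T=0.461, ωT=1.494839, cosh=2.341451, sinh=2.117166; start (x,ẋ)=(-0.252831, -0.705642) → end (x,ẋ)=(-1.296194, -4.633962)

x = -1.2962, ẋ = -4.6340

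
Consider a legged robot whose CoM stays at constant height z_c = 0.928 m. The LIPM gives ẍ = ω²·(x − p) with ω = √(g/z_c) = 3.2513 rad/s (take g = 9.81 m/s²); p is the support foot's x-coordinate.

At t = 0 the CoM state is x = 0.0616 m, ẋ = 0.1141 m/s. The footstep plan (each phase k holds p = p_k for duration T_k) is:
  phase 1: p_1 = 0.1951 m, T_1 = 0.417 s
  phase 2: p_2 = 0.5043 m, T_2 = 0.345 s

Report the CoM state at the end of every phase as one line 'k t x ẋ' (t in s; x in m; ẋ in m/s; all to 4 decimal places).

1 0.4170 -0.0175 -0.5500
2 0.7620 -0.6138 -3.2619

phase 1: p=0.1951, T=0.417, ωT=1.355792, cosh=2.068788, sinh=1.811045; start (x,ẋ)=(0.061600, 0.114100) → end (x,ẋ)=(-0.017527, -0.550033)
phase 2: p=0.5043, T=0.345, ωT=1.121698, cosh=1.697895, sinh=1.372169; start (x,ẋ)=(-0.017527, -0.550033) → end (x,ẋ)=(-0.613842, -3.261942)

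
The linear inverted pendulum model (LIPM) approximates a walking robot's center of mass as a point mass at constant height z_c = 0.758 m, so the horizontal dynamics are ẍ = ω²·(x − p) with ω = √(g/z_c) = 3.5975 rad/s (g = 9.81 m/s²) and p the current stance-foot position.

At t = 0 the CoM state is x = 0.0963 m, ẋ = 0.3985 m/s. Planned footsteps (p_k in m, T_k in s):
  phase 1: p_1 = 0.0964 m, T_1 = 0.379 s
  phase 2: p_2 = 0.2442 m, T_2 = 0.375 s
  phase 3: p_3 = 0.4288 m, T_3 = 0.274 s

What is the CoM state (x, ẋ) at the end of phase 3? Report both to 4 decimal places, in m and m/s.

phase 1: p=0.0964, T=0.379, ωT=1.363452, cosh=2.082722, sinh=1.826946; start (x,ẋ)=(0.096300, 0.398500) → end (x,ẋ)=(0.298565, 0.829308)
phase 2: p=0.2442, T=0.375, ωT=1.349063, cosh=2.056647, sinh=1.797164; start (x,ẋ)=(0.298565, 0.829308) → end (x,ẋ)=(0.770298, 2.057079)
phase 3: p=0.4288, T=0.274, ωT=0.985715, cosh=1.526450, sinh=1.153277; start (x,ẋ)=(0.770298, 2.057079) → end (x,ẋ)=(1.609532, 4.556873)

x = 1.6095, ẋ = 4.5569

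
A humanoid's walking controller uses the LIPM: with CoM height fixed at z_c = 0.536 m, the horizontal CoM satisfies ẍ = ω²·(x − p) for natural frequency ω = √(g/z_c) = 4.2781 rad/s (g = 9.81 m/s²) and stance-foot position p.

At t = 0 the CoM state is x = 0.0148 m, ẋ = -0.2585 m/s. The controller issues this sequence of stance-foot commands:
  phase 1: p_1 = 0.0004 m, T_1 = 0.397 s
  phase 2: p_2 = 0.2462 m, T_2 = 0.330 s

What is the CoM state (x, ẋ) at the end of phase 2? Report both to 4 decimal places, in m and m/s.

x = -0.8024, ẋ = -4.2441

phase 1: p=0.0004, T=0.397, ωT=1.698406, cosh=2.824101, sinh=2.641126; start (x,ẋ)=(0.014800, -0.258500) → end (x,ẋ)=(-0.118520, -0.567325)
phase 2: p=0.2462, T=0.330, ωT=1.411773, cosh=2.173467, sinh=1.929757; start (x,ẋ)=(-0.118520, -0.567325) → end (x,ẋ)=(-0.802415, -4.244081)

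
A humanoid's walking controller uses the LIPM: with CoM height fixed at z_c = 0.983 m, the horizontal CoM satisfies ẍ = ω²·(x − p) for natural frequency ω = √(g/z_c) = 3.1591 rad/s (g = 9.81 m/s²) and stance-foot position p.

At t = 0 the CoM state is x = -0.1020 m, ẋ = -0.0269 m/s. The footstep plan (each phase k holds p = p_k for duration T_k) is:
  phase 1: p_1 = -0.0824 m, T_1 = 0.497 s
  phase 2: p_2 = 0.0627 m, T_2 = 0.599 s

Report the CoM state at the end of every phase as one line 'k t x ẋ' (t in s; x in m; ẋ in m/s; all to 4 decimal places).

phase 1: p=-0.0824, T=0.497, ωT=1.570073, cosh=2.507514, sinh=2.299484; start (x,ẋ)=(-0.102000, -0.026900) → end (x,ẋ)=(-0.151128, -0.209832)
phase 2: p=0.0627, T=0.599, ωT=1.892301, cosh=3.392671, sinh=3.241946; start (x,ẋ)=(-0.151128, -0.209832) → end (x,ẋ)=(-0.878082, -2.901835)

1 0.4970 -0.1511 -0.2098
2 1.0960 -0.8781 -2.9018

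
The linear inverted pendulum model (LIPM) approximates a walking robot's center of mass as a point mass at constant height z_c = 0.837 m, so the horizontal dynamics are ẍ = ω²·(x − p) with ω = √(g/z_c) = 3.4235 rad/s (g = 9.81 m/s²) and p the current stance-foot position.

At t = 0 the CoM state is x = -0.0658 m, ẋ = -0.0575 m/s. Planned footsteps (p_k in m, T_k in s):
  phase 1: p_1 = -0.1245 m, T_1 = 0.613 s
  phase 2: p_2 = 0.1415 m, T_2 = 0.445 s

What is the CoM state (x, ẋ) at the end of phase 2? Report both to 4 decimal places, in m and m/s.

phase 1: p=-0.1245, T=0.613, ωT=2.098606, cosh=4.138709, sinh=4.016081; start (x,ẋ)=(-0.065800, -0.057500) → end (x,ẋ)=(0.050989, 0.569094)
phase 2: p=0.1415, T=0.445, ωT=1.523458, cosh=2.403009, sinh=2.185052; start (x,ẋ)=(0.050989, 0.569094) → end (x,ẋ)=(0.287227, 0.690471)

x = 0.2872, ẋ = 0.6905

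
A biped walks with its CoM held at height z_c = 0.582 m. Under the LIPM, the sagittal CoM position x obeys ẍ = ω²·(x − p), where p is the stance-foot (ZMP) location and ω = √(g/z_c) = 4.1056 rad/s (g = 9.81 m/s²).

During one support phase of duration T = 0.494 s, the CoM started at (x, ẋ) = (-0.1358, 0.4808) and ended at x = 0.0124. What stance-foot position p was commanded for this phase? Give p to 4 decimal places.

p = -0.0349

ωT = 4.1056·0.494 = 2.028166; cosh(ωT) = 3.865857, sinh(ωT) = 3.734281
x(T) = p + (x₀−p)·cosh(ωT) + (ẋ₀/ω)·sinh(ωT) ⇒ p·(1 − cosh) = x(T) − x₀·cosh − (ẋ₀/ω)·sinh
numerator   = 0.0124 − (-0.1358)·3.865857 − (0.4808/4.1056)·3.734281 = 0.100068
denominator = 1 − 3.865857 = -2.865857
p = 0.100068 / -2.865857 = -0.0349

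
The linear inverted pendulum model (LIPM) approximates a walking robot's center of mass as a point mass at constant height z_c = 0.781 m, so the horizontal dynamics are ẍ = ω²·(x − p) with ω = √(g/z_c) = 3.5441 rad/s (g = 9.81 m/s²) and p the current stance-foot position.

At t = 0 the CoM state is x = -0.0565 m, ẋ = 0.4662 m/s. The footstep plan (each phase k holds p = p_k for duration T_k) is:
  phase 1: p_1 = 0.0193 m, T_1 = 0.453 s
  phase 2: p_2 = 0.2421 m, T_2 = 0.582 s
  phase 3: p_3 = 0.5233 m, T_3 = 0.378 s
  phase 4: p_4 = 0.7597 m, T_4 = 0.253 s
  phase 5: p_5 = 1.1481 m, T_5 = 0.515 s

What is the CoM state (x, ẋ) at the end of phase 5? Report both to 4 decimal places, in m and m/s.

x = 2.4584, ẋ = 4.9401

phase 1: p=0.0193, T=0.453, ωT=1.605477, cosh=2.590515, sinh=2.389721; start (x,ẋ)=(-0.056500, 0.466200) → end (x,ẋ)=(0.137289, 0.565717)
phase 2: p=0.2421, T=0.582, ωT=2.062666, cosh=3.997016, sinh=3.869901; start (x,ẋ)=(0.137289, 0.565717) → end (x,ẋ)=(0.440891, 0.823663)
phase 3: p=0.5233, T=0.378, ωT=1.339670, cosh=2.039857, sinh=1.777925; start (x,ẋ)=(0.440891, 0.823663) → end (x,ẋ)=(0.768393, 1.160881)
phase 4: p=0.7597, T=0.253, ωT=0.896657, cosh=1.429663, sinh=1.021732; start (x,ẋ)=(0.768393, 1.160881) → end (x,ẋ)=(1.106800, 1.691149)
phase 5: p=1.1481, T=0.515, ωT=1.825211, cosh=3.182645, sinh=3.021462; start (x,ẋ)=(1.106800, 1.691149) → end (x,ẋ)=(2.458418, 4.940077)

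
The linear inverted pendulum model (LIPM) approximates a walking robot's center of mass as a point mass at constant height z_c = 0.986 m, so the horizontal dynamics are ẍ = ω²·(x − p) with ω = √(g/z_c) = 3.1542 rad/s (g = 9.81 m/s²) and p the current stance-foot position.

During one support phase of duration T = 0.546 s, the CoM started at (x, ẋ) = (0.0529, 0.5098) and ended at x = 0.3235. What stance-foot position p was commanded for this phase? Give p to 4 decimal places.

ωT = 3.1542·0.546 = 1.722193; cosh(ωT) = 2.887732, sinh(ωT) = 2.709058
x(T) = p + (x₀−p)·cosh(ωT) + (ẋ₀/ω)·sinh(ωT) ⇒ p·(1 − cosh) = x(T) − x₀·cosh − (ẋ₀/ω)·sinh
numerator   = 0.3235 − (0.0529)·2.887732 − (0.5098/3.1542)·2.709058 = -0.267115
denominator = 1 − 2.887732 = -1.887732
p = -0.267115 / -1.887732 = 0.1415

p = 0.1415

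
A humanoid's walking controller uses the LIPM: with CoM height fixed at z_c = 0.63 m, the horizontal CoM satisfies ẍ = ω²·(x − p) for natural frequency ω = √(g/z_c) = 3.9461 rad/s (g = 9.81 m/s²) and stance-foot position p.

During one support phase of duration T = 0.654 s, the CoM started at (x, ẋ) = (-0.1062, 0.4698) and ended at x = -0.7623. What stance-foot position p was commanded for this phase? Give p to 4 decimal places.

ωT = 3.9461·0.654 = 2.580749; cosh(ωT) = 6.641375, sinh(ωT) = 6.565657
x(T) = p + (x₀−p)·cosh(ωT) + (ẋ₀/ω)·sinh(ωT) ⇒ p·(1 − cosh) = x(T) − x₀·cosh − (ẋ₀/ω)·sinh
numerator   = -0.7623 − (-0.1062)·6.641375 − (0.4698/3.9461)·6.565657 = -0.838655
denominator = 1 − 6.641375 = -5.641375
p = -0.838655 / -5.641375 = 0.1487

p = 0.1487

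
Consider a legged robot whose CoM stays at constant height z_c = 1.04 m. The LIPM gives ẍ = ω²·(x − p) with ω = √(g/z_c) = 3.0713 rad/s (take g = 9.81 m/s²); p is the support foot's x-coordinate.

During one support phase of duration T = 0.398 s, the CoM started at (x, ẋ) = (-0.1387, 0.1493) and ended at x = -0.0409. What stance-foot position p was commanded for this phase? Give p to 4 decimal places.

p = -0.1653

ωT = 3.0713·0.398 = 1.222377; cosh(ωT) = 1.844890, sinh(ωT) = 1.550360
x(T) = p + (x₀−p)·cosh(ωT) + (ẋ₀/ω)·sinh(ωT) ⇒ p·(1 − cosh) = x(T) − x₀·cosh − (ẋ₀/ω)·sinh
numerator   = -0.0409 − (-0.1387)·1.844890 − (0.1493/3.0713)·1.550360 = 0.139621
denominator = 1 − 1.844890 = -0.844890
p = 0.139621 / -0.844890 = -0.1653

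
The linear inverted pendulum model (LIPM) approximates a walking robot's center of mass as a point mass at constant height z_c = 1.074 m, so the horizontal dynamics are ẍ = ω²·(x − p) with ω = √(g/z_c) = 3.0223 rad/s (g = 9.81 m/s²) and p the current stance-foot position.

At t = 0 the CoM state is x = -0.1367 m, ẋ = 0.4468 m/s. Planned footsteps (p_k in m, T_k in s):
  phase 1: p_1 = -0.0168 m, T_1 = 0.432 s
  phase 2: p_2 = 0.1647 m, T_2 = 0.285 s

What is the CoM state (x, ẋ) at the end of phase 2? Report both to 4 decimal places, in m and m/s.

phase 1: p=-0.0168, T=0.432, ωT=1.305634, cosh=1.980514, sinh=1.709513; start (x,ẋ)=(-0.136700, 0.446800) → end (x,ẋ)=(-0.001539, 0.265411)
phase 2: p=0.1647, T=0.285, ωT=0.861355, cosh=1.394478, sinh=0.971889; start (x,ẋ)=(-0.001539, 0.265411) → end (x,ẋ)=(0.018233, -0.118190)

x = 0.0182, ẋ = -0.1182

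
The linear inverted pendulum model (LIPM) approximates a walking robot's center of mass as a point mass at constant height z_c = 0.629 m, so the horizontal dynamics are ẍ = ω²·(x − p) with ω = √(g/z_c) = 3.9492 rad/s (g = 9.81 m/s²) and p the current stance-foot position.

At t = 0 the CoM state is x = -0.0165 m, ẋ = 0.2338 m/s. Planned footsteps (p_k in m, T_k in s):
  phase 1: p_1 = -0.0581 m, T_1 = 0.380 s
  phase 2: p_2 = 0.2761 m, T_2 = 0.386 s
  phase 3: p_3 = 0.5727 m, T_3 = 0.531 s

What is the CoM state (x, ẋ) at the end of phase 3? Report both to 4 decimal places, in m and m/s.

phase 1: p=-0.0581, T=0.380, ωT=1.500696, cosh=2.353892, sinh=2.130917; start (x,ẋ)=(-0.016500, 0.233800) → end (x,ẋ)=(0.165976, 0.900421)
phase 2: p=0.2761, T=0.386, ωT=1.524391, cosh=2.405050, sinh=2.187297; start (x,ẋ)=(0.165976, 0.900421) → end (x,ẋ)=(0.509952, 1.214301)
phase 3: p=0.5727, T=0.531, ωT=2.097025, cosh=4.132367, sinh=4.009546; start (x,ẋ)=(0.509952, 1.214301) → end (x,ẋ)=(1.546260, 4.024363)

x = 1.5463, ẋ = 4.0244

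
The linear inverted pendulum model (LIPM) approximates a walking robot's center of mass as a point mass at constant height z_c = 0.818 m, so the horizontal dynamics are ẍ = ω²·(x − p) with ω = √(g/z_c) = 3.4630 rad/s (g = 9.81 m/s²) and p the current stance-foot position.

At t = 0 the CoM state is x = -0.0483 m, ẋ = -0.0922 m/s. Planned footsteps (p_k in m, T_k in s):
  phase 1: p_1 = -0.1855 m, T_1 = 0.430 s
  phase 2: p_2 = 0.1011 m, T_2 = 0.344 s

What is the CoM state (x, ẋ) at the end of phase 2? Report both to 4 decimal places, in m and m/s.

phase 1: p=-0.1855, T=0.430, ωT=1.489090, cosh=2.329319, sinh=2.103741; start (x,ẋ)=(-0.048300, -0.092200) → end (x,ẋ)=(0.078072, 0.784774)
phase 2: p=0.1011, T=0.344, ωT=1.191272, cosh=1.797550, sinh=1.493715; start (x,ẋ)=(0.078072, 0.784774) → end (x,ẋ)=(0.398207, 1.291551)

x = 0.3982, ẋ = 1.2916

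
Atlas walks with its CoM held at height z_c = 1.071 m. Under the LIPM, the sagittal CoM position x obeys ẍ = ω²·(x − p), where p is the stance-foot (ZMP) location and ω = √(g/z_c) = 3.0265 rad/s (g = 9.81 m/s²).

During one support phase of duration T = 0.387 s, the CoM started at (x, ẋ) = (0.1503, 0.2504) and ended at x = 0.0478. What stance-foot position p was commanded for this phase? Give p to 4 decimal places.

ωT = 3.0265·0.387 = 1.171256; cosh(ωT) = 1.768009, sinh(ωT) = 1.458031
x(T) = p + (x₀−p)·cosh(ωT) + (ẋ₀/ω)·sinh(ωT) ⇒ p·(1 − cosh) = x(T) − x₀·cosh − (ẋ₀/ω)·sinh
numerator   = 0.0478 − (0.1503)·1.768009 − (0.2504/3.0265)·1.458031 = -0.338563
denominator = 1 − 1.768009 = -0.768009
p = -0.338563 / -0.768009 = 0.4408

p = 0.4408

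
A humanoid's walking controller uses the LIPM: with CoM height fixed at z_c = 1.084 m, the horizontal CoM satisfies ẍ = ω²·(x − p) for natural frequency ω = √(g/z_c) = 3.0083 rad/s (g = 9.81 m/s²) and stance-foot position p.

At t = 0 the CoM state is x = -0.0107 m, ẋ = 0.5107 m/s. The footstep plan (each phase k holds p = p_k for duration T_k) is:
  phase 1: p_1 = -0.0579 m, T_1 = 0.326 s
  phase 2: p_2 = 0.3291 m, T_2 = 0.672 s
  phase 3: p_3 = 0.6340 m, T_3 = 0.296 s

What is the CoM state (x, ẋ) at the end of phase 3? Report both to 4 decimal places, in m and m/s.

phase 1: p=-0.0579, T=0.326, ωT=0.980706, cosh=1.520692, sinh=1.145646; start (x,ẋ)=(-0.010700, 0.510700) → end (x,ẋ)=(0.208366, 0.939290)
phase 2: p=0.3291, T=0.672, ωT=2.021578, cosh=3.841337, sinh=3.708890; start (x,ẋ)=(0.208366, 0.939290) → end (x,ẋ)=(1.023355, 2.261039)
phase 3: p=0.6340, T=0.296, ωT=0.890457, cosh=1.423355, sinh=1.012887; start (x,ẋ)=(1.023355, 2.261039) → end (x,ẋ)=(1.949477, 4.404655)

x = 1.9495, ẋ = 4.4047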